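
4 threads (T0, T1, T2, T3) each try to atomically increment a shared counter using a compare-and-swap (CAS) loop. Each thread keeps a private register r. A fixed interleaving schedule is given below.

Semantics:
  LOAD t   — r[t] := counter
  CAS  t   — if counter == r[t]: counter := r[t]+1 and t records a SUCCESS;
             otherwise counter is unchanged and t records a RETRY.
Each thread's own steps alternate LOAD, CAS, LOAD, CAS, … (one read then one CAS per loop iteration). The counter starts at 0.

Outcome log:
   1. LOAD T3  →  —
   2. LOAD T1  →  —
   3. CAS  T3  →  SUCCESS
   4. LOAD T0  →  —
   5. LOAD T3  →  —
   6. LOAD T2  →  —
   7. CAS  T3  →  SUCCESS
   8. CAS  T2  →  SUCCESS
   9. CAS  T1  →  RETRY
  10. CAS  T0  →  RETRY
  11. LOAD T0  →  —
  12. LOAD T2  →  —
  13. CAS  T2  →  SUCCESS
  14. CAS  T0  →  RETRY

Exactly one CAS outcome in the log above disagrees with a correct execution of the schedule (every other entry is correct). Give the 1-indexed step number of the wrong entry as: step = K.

Correct run:
step 1: T3 LOAD ⇒ load; ctr=0 reg=0
step 2: T1 LOAD ⇒ load; ctr=0 reg=0
step 3: T3 CAS ⇒ ok; ctr=1 reg=0
step 4: T0 LOAD ⇒ load; ctr=1 reg=1
step 5: T3 LOAD ⇒ load; ctr=1 reg=1
step 6: T2 LOAD ⇒ load; ctr=1 reg=1
step 7: T3 CAS ⇒ ok; ctr=2 reg=1
step 8: T2 CAS ⇒ retry; ctr=2 reg=1
step 9: T1 CAS ⇒ retry; ctr=2 reg=0
step 10: T0 CAS ⇒ retry; ctr=2 reg=1
step 11: T0 LOAD ⇒ load; ctr=2 reg=2
step 12: T2 LOAD ⇒ load; ctr=2 reg=2
step 13: T2 CAS ⇒ ok; ctr=3 reg=2
step 14: T0 CAS ⇒ retry; ctr=3 reg=2
Log disagrees first at step 8.

step = 8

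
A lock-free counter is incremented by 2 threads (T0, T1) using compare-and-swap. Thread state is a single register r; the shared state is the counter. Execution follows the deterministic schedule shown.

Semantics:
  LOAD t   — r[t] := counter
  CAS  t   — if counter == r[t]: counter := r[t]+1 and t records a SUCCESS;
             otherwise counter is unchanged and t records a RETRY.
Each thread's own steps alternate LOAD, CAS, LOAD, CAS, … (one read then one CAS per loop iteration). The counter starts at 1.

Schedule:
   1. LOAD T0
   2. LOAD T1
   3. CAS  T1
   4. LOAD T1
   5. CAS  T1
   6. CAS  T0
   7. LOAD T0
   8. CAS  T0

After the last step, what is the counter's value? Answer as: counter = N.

counter = 4

#1 T0 reads 1
#2 T1 reads 1
#3 T1 CAS(1→2) writes; counter now 2
#4 T1 reads 2
#5 T1 CAS(2→3) writes; counter now 3
#6 T0 CAS(1→2) fails; counter now 3
#7 T0 reads 3
#8 T0 CAS(3→4) writes; counter now 4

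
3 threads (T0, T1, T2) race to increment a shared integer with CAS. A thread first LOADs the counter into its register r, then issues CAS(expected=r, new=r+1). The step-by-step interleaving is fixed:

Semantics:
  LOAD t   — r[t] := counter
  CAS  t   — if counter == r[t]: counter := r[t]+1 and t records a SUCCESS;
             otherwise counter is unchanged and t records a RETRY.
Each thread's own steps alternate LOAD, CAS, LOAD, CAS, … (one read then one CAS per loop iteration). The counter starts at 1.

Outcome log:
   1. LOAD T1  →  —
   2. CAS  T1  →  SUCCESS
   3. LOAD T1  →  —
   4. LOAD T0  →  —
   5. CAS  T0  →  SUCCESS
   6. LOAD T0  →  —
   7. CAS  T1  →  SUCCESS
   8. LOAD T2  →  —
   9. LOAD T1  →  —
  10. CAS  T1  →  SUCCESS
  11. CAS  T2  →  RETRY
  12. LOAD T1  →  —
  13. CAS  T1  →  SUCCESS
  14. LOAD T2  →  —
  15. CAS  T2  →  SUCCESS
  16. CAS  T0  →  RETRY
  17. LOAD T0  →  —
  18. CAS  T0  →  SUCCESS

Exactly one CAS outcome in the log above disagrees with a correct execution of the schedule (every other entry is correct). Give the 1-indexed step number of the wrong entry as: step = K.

step = 7

Reference trace:
step 1: T1 LOAD ⇒ load; ctr=1 reg=1
step 2: T1 CAS ⇒ ok; ctr=2 reg=1
step 3: T1 LOAD ⇒ load; ctr=2 reg=2
step 4: T0 LOAD ⇒ load; ctr=2 reg=2
step 5: T0 CAS ⇒ ok; ctr=3 reg=2
step 6: T0 LOAD ⇒ load; ctr=3 reg=3
step 7: T1 CAS ⇒ retry; ctr=3 reg=2
step 8: T2 LOAD ⇒ load; ctr=3 reg=3
step 9: T1 LOAD ⇒ load; ctr=3 reg=3
step 10: T1 CAS ⇒ ok; ctr=4 reg=3
step 11: T2 CAS ⇒ retry; ctr=4 reg=3
step 12: T1 LOAD ⇒ load; ctr=4 reg=4
step 13: T1 CAS ⇒ ok; ctr=5 reg=4
step 14: T2 LOAD ⇒ load; ctr=5 reg=5
step 15: T2 CAS ⇒ ok; ctr=6 reg=5
step 16: T0 CAS ⇒ retry; ctr=6 reg=3
step 17: T0 LOAD ⇒ load; ctr=6 reg=6
step 18: T0 CAS ⇒ ok; ctr=7 reg=6
Mismatch at 7.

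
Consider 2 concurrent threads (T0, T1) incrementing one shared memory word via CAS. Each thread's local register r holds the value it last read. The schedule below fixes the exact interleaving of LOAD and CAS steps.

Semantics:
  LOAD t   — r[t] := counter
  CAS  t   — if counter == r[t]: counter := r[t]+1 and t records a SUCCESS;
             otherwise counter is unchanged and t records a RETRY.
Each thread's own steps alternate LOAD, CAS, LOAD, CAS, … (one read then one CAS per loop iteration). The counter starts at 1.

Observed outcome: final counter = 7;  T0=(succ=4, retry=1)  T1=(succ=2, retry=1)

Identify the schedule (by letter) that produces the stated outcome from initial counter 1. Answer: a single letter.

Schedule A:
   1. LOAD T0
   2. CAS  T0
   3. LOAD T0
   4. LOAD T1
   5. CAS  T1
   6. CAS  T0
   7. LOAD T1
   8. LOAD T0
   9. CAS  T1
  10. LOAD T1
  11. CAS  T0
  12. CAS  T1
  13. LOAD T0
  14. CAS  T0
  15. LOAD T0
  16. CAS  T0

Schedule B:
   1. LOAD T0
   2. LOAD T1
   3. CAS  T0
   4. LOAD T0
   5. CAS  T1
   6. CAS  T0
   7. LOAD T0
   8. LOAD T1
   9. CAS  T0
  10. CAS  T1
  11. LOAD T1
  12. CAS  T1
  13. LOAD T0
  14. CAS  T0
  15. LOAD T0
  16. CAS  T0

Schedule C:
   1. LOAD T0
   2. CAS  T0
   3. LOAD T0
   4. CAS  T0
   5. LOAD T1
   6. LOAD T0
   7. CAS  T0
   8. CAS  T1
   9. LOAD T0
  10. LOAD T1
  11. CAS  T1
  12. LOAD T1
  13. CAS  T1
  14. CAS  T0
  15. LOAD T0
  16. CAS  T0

Tracing schedule C:
1. LOAD T0 → mem=1 r[T0]=1 [LOAD]
2. CAS T0 → mem=2 r[T0]=1 [OK]
3. LOAD T0 → mem=2 r[T0]=2 [LOAD]
4. CAS T0 → mem=3 r[T0]=2 [OK]
5. LOAD T1 → mem=3 r[T1]=3 [LOAD]
6. LOAD T0 → mem=3 r[T0]=3 [LOAD]
7. CAS T0 → mem=4 r[T0]=3 [OK]
8. CAS T1 → mem=4 r[T1]=3 [RETRY]
9. LOAD T0 → mem=4 r[T0]=4 [LOAD]
10. LOAD T1 → mem=4 r[T1]=4 [LOAD]
11. CAS T1 → mem=5 r[T1]=4 [OK]
12. LOAD T1 → mem=5 r[T1]=5 [LOAD]
13. CAS T1 → mem=6 r[T1]=5 [OK]
14. CAS T0 → mem=6 r[T0]=4 [RETRY]
15. LOAD T0 → mem=6 r[T0]=6 [LOAD]
16. CAS T0 → mem=7 r[T0]=6 [OK]

C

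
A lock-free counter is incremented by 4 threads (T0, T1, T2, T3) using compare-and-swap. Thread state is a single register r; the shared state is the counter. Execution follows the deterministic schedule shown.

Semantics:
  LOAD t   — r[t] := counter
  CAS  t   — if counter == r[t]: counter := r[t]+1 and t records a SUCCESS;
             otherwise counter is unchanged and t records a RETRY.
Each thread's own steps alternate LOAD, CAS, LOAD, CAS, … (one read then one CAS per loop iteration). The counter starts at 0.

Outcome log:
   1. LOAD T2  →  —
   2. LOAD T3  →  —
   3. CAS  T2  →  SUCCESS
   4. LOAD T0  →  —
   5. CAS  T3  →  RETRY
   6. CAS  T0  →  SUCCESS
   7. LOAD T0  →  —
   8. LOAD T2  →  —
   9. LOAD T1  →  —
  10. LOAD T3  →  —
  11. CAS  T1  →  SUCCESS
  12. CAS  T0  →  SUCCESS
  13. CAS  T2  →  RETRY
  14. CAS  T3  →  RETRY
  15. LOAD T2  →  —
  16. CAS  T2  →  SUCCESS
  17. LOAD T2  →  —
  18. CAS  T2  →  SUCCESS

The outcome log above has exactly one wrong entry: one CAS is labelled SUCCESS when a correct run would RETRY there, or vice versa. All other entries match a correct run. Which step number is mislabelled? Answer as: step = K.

Re-executing:
#1 T2 reads 0
#2 T3 reads 0
#3 T2 CAS(0→1) writes; counter now 1
#4 T0 reads 1
#5 T3 CAS(0→1) fails; counter now 1
#6 T0 CAS(1→2) writes; counter now 2
#7 T0 reads 2
#8 T2 reads 2
#9 T1 reads 2
#10 T3 reads 2
#11 T1 CAS(2→3) writes; counter now 3
#12 T0 CAS(2→3) fails; counter now 3
#13 T2 CAS(2→3) fails; counter now 3
#14 T3 CAS(2→3) fails; counter now 3
#15 T2 reads 3
#16 T2 CAS(3→4) writes; counter now 4
#17 T2 reads 4
#18 T2 CAS(4→5) writes; counter now 5
Mismatch at 12.

step = 12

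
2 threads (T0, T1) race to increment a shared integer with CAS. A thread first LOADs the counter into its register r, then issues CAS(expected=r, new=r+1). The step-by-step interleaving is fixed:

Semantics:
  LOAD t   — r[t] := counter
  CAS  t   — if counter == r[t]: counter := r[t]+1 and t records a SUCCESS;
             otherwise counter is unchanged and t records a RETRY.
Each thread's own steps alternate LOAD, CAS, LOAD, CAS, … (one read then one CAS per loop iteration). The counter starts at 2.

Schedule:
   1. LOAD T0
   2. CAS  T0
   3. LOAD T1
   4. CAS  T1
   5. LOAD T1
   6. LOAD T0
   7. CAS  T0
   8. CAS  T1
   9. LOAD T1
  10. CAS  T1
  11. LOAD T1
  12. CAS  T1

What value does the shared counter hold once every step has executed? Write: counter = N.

1. LOAD T0 → mem=2 r[T0]=2 [LOAD]
2. CAS T0 → mem=3 r[T0]=2 [OK]
3. LOAD T1 → mem=3 r[T1]=3 [LOAD]
4. CAS T1 → mem=4 r[T1]=3 [OK]
5. LOAD T1 → mem=4 r[T1]=4 [LOAD]
6. LOAD T0 → mem=4 r[T0]=4 [LOAD]
7. CAS T0 → mem=5 r[T0]=4 [OK]
8. CAS T1 → mem=5 r[T1]=4 [RETRY]
9. LOAD T1 → mem=5 r[T1]=5 [LOAD]
10. CAS T1 → mem=6 r[T1]=5 [OK]
11. LOAD T1 → mem=6 r[T1]=6 [LOAD]
12. CAS T1 → mem=7 r[T1]=6 [OK]

counter = 7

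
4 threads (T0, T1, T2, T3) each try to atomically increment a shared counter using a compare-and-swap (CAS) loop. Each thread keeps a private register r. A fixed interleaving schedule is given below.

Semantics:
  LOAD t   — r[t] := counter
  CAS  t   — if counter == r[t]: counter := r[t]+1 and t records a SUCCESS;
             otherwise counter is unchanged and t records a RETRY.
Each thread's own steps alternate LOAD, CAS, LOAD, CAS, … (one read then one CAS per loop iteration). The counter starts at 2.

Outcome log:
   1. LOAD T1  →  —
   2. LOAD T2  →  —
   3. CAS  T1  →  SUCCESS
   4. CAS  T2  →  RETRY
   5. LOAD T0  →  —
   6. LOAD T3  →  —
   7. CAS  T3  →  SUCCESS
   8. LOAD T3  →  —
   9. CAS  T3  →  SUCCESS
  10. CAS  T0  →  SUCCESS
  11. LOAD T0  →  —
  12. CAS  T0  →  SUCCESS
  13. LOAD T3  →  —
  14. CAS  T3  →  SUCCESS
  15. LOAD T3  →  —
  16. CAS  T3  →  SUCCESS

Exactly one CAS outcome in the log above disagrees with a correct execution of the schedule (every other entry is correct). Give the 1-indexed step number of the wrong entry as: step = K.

Reference trace:
   1) LOAD T1:  M=2  r_T1=2
   2) LOAD T2:  M=2  r_T2=2
   3) CAS  T1:  M=3  r_T1=2 ✓
   4) CAS  T2:  M=3  r_T2=2 ✗
   5) LOAD T0:  M=3  r_T0=3
   6) LOAD T3:  M=3  r_T3=3
   7) CAS  T3:  M=4  r_T3=3 ✓
   8) LOAD T3:  M=4  r_T3=4
   9) CAS  T3:  M=5  r_T3=4 ✓
  10) CAS  T0:  M=5  r_T0=3 ✗
  11) LOAD T0:  M=5  r_T0=5
  12) CAS  T0:  M=6  r_T0=5 ✓
  13) LOAD T3:  M=6  r_T3=6
  14) CAS  T3:  M=7  r_T3=6 ✓
  15) LOAD T3:  M=7  r_T3=7
  16) CAS  T3:  M=8  r_T3=7 ✓
Flip is step 10.

step = 10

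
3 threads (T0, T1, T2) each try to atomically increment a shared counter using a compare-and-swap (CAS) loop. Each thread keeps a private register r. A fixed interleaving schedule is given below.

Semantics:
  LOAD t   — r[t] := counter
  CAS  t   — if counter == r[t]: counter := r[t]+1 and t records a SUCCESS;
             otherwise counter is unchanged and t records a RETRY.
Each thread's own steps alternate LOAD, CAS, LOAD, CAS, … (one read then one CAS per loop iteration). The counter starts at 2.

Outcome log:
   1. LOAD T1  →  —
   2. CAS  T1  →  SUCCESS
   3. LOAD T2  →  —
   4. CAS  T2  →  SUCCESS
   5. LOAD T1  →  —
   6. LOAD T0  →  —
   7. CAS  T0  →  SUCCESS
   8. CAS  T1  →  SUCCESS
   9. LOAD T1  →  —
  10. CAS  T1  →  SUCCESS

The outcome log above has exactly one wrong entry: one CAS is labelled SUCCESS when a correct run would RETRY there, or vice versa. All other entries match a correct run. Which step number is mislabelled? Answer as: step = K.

Correct run:
1. LOAD T1 → mem=2 r[T1]=2 [LOAD]
2. CAS T1 → mem=3 r[T1]=2 [OK]
3. LOAD T2 → mem=3 r[T2]=3 [LOAD]
4. CAS T2 → mem=4 r[T2]=3 [OK]
5. LOAD T1 → mem=4 r[T1]=4 [LOAD]
6. LOAD T0 → mem=4 r[T0]=4 [LOAD]
7. CAS T0 → mem=5 r[T0]=4 [OK]
8. CAS T1 → mem=5 r[T1]=4 [RETRY]
9. LOAD T1 → mem=5 r[T1]=5 [LOAD]
10. CAS T1 → mem=6 r[T1]=5 [OK]
Flip is step 8.

step = 8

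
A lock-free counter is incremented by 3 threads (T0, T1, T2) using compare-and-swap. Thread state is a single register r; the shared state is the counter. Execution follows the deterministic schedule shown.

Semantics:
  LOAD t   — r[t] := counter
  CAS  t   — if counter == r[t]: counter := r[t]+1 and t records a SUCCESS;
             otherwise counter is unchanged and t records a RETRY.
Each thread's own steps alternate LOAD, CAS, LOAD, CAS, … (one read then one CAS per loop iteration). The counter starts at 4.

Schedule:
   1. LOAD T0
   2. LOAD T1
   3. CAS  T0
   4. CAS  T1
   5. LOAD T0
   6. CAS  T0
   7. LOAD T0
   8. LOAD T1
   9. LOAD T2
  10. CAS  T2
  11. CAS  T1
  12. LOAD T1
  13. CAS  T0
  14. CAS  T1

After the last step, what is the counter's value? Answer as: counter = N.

counter = 8

[1] T0.load  rd  (counter 4, T0.r 4)
[2] T1.load  rd  (counter 4, T1.r 4)
[3] T0.cas  hit  (counter 5, T0.r 4)
[4] T1.cas  miss  (counter 5, T1.r 4)
[5] T0.load  rd  (counter 5, T0.r 5)
[6] T0.cas  hit  (counter 6, T0.r 5)
[7] T0.load  rd  (counter 6, T0.r 6)
[8] T1.load  rd  (counter 6, T1.r 6)
[9] T2.load  rd  (counter 6, T2.r 6)
[10] T2.cas  hit  (counter 7, T2.r 6)
[11] T1.cas  miss  (counter 7, T1.r 6)
[12] T1.load  rd  (counter 7, T1.r 7)
[13] T0.cas  miss  (counter 7, T0.r 6)
[14] T1.cas  hit  (counter 8, T1.r 7)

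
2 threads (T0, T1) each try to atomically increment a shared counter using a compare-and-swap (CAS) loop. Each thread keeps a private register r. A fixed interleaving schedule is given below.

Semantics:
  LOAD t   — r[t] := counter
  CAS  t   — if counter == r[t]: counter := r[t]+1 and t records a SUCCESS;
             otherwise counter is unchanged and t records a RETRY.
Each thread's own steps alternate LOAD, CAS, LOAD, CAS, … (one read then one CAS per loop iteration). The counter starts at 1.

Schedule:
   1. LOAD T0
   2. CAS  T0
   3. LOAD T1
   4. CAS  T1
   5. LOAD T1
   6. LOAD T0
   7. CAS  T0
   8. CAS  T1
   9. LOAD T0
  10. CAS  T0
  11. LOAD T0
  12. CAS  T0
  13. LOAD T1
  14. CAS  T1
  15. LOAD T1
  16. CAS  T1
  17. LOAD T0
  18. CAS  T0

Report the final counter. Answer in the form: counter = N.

T0 LOAD — after: cnt=1, r=1 — load
T0 CAS — after: cnt=2, r=1 — ok
T1 LOAD — after: cnt=2, r=2 — load
T1 CAS — after: cnt=3, r=2 — ok
T1 LOAD — after: cnt=3, r=3 — load
T0 LOAD — after: cnt=3, r=3 — load
T0 CAS — after: cnt=4, r=3 — ok
T1 CAS — after: cnt=4, r=3 — retry
T0 LOAD — after: cnt=4, r=4 — load
T0 CAS — after: cnt=5, r=4 — ok
T0 LOAD — after: cnt=5, r=5 — load
T0 CAS — after: cnt=6, r=5 — ok
T1 LOAD — after: cnt=6, r=6 — load
T1 CAS — after: cnt=7, r=6 — ok
T1 LOAD — after: cnt=7, r=7 — load
T1 CAS — after: cnt=8, r=7 — ok
T0 LOAD — after: cnt=8, r=8 — load
T0 CAS — after: cnt=9, r=8 — ok

counter = 9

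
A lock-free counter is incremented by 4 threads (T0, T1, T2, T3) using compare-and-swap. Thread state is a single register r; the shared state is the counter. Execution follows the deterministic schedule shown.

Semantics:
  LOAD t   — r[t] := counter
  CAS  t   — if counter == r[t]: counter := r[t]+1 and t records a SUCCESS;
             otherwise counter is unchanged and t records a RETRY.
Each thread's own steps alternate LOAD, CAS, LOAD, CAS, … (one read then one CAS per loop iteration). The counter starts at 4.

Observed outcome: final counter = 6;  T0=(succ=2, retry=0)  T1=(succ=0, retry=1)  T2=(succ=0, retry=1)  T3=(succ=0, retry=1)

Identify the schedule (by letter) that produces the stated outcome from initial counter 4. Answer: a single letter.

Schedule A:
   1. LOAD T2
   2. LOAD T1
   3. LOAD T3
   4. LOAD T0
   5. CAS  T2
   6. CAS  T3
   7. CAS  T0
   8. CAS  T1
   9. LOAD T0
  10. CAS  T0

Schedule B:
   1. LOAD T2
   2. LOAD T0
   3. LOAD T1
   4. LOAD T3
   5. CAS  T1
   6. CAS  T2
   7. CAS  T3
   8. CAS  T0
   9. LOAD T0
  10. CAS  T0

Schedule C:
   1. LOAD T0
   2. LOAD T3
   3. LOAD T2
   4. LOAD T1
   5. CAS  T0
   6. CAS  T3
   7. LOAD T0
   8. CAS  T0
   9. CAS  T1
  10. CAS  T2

C

Tracing schedule C:
#1 T0 reads 4
#2 T3 reads 4
#3 T2 reads 4
#4 T1 reads 4
#5 T0 CAS(4→5) writes; counter now 5
#6 T3 CAS(4→5) fails; counter now 5
#7 T0 reads 5
#8 T0 CAS(5→6) writes; counter now 6
#9 T1 CAS(4→5) fails; counter now 6
#10 T2 CAS(4→5) fails; counter now 6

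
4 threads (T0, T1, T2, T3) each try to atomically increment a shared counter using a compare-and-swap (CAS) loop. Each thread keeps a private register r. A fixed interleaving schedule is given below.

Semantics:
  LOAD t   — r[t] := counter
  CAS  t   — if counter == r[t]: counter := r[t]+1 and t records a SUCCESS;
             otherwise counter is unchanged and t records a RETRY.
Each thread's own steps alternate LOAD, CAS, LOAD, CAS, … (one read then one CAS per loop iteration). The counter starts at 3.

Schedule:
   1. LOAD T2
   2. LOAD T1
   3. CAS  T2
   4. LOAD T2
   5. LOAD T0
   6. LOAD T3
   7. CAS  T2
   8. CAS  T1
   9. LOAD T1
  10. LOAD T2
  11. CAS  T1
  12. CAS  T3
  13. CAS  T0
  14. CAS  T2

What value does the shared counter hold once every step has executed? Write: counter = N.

counter = 6

step 1: T2 LOAD ⇒ load; ctr=3 reg=3
step 2: T1 LOAD ⇒ load; ctr=3 reg=3
step 3: T2 CAS ⇒ ok; ctr=4 reg=3
step 4: T2 LOAD ⇒ load; ctr=4 reg=4
step 5: T0 LOAD ⇒ load; ctr=4 reg=4
step 6: T3 LOAD ⇒ load; ctr=4 reg=4
step 7: T2 CAS ⇒ ok; ctr=5 reg=4
step 8: T1 CAS ⇒ retry; ctr=5 reg=3
step 9: T1 LOAD ⇒ load; ctr=5 reg=5
step 10: T2 LOAD ⇒ load; ctr=5 reg=5
step 11: T1 CAS ⇒ ok; ctr=6 reg=5
step 12: T3 CAS ⇒ retry; ctr=6 reg=4
step 13: T0 CAS ⇒ retry; ctr=6 reg=4
step 14: T2 CAS ⇒ retry; ctr=6 reg=5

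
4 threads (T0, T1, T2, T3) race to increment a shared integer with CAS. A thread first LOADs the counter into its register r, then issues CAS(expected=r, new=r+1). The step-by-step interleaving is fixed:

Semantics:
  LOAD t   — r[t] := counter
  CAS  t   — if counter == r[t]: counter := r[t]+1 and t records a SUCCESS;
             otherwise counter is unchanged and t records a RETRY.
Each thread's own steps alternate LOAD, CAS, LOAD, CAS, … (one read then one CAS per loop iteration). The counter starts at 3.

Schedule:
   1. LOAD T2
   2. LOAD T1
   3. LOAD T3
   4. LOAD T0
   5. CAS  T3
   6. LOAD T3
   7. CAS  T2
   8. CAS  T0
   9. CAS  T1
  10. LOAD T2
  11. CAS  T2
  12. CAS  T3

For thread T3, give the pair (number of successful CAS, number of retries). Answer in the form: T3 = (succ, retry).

T3 = (1, 1)

#1 T2 reads 3
#2 T1 reads 3
#3 T3 reads 3
#4 T0 reads 3
#5 T3 CAS(3→4) writes; counter now 4
#6 T3 reads 4
#7 T2 CAS(3→4) fails; counter now 4
#8 T0 CAS(3→4) fails; counter now 4
#9 T1 CAS(3→4) fails; counter now 4
#10 T2 reads 4
#11 T2 CAS(4→5) writes; counter now 5
#12 T3 CAS(4→5) fails; counter now 5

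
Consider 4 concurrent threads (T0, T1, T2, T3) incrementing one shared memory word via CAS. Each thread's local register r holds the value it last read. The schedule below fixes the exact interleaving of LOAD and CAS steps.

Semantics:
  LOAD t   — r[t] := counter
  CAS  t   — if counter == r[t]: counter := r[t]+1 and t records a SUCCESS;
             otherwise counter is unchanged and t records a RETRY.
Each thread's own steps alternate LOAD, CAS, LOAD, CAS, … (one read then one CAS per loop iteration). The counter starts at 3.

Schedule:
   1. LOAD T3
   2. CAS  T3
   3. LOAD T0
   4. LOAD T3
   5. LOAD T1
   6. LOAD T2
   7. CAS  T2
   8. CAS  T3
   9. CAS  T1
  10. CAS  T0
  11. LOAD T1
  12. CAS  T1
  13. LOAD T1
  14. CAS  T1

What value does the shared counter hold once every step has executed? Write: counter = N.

counter = 7

T3 LOAD — after: cnt=3, r=3 — load
T3 CAS — after: cnt=4, r=3 — ok
T0 LOAD — after: cnt=4, r=4 — load
T3 LOAD — after: cnt=4, r=4 — load
T1 LOAD — after: cnt=4, r=4 — load
T2 LOAD — after: cnt=4, r=4 — load
T2 CAS — after: cnt=5, r=4 — ok
T3 CAS — after: cnt=5, r=4 — retry
T1 CAS — after: cnt=5, r=4 — retry
T0 CAS — after: cnt=5, r=4 — retry
T1 LOAD — after: cnt=5, r=5 — load
T1 CAS — after: cnt=6, r=5 — ok
T1 LOAD — after: cnt=6, r=6 — load
T1 CAS — after: cnt=7, r=6 — ok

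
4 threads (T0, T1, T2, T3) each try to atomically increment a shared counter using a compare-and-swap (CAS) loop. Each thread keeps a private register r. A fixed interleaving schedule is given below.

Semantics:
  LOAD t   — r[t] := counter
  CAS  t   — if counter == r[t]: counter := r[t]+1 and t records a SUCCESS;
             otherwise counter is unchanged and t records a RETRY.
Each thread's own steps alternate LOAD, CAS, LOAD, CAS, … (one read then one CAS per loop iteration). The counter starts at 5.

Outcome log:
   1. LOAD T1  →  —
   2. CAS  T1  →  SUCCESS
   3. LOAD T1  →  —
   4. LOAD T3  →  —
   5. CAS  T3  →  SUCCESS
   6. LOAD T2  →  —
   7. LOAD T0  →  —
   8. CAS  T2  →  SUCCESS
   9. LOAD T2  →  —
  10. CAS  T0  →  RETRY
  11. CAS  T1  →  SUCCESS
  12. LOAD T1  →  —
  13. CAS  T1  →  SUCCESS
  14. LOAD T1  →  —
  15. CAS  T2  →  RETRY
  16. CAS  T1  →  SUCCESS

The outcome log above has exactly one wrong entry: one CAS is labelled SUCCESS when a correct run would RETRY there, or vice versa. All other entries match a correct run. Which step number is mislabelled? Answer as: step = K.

step = 11

Correct run:
[1] T1.load  rd  (counter 5, T1.r 5)
[2] T1.cas  hit  (counter 6, T1.r 5)
[3] T1.load  rd  (counter 6, T1.r 6)
[4] T3.load  rd  (counter 6, T3.r 6)
[5] T3.cas  hit  (counter 7, T3.r 6)
[6] T2.load  rd  (counter 7, T2.r 7)
[7] T0.load  rd  (counter 7, T0.r 7)
[8] T2.cas  hit  (counter 8, T2.r 7)
[9] T2.load  rd  (counter 8, T2.r 8)
[10] T0.cas  miss  (counter 8, T0.r 7)
[11] T1.cas  miss  (counter 8, T1.r 6)
[12] T1.load  rd  (counter 8, T1.r 8)
[13] T1.cas  hit  (counter 9, T1.r 8)
[14] T1.load  rd  (counter 9, T1.r 9)
[15] T2.cas  miss  (counter 9, T2.r 8)
[16] T1.cas  hit  (counter 10, T1.r 9)
Mismatch at 11.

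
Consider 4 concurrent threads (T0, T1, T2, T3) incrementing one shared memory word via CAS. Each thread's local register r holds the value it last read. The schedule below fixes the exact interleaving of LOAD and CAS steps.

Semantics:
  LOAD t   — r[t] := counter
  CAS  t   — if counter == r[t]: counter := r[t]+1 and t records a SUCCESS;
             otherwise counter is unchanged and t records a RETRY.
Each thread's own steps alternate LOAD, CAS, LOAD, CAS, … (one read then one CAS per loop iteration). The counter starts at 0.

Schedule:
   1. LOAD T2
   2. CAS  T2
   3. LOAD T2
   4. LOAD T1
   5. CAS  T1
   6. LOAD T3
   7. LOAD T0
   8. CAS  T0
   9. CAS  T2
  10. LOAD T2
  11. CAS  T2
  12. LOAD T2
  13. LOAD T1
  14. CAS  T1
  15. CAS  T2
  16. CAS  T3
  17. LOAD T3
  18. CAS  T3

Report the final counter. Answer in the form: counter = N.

#1 T2 reads 0
#2 T2 CAS(0→1) writes; counter now 1
#3 T2 reads 1
#4 T1 reads 1
#5 T1 CAS(1→2) writes; counter now 2
#6 T3 reads 2
#7 T0 reads 2
#8 T0 CAS(2→3) writes; counter now 3
#9 T2 CAS(1→2) fails; counter now 3
#10 T2 reads 3
#11 T2 CAS(3→4) writes; counter now 4
#12 T2 reads 4
#13 T1 reads 4
#14 T1 CAS(4→5) writes; counter now 5
#15 T2 CAS(4→5) fails; counter now 5
#16 T3 CAS(2→3) fails; counter now 5
#17 T3 reads 5
#18 T3 CAS(5→6) writes; counter now 6

counter = 6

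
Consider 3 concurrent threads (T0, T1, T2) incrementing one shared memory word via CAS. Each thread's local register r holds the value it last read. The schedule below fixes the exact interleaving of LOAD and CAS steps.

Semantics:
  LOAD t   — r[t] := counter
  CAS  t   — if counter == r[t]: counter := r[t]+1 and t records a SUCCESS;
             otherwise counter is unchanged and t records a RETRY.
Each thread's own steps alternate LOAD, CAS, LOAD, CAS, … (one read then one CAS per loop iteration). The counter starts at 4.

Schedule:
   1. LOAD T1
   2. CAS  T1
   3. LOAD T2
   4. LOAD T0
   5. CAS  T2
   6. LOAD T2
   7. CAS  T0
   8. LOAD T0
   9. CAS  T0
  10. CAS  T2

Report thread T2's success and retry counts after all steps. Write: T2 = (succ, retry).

T2 = (1, 1)

1. LOAD T1 → mem=4 r[T1]=4 [LOAD]
2. CAS T1 → mem=5 r[T1]=4 [OK]
3. LOAD T2 → mem=5 r[T2]=5 [LOAD]
4. LOAD T0 → mem=5 r[T0]=5 [LOAD]
5. CAS T2 → mem=6 r[T2]=5 [OK]
6. LOAD T2 → mem=6 r[T2]=6 [LOAD]
7. CAS T0 → mem=6 r[T0]=5 [RETRY]
8. LOAD T0 → mem=6 r[T0]=6 [LOAD]
9. CAS T0 → mem=7 r[T0]=6 [OK]
10. CAS T2 → mem=7 r[T2]=6 [RETRY]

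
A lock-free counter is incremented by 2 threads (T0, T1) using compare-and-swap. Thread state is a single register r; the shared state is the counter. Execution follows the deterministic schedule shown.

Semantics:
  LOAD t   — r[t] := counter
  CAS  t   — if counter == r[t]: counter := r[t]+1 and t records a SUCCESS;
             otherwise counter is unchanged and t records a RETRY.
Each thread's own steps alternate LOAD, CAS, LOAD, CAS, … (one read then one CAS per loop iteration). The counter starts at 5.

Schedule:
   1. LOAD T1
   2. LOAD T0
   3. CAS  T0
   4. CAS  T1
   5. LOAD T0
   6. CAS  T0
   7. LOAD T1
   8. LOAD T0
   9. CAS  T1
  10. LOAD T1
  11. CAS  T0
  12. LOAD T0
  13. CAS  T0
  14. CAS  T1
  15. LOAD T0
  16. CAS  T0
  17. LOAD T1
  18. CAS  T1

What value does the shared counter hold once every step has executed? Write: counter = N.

step 1: T1 LOAD ⇒ load; ctr=5 reg=5
step 2: T0 LOAD ⇒ load; ctr=5 reg=5
step 3: T0 CAS ⇒ ok; ctr=6 reg=5
step 4: T1 CAS ⇒ retry; ctr=6 reg=5
step 5: T0 LOAD ⇒ load; ctr=6 reg=6
step 6: T0 CAS ⇒ ok; ctr=7 reg=6
step 7: T1 LOAD ⇒ load; ctr=7 reg=7
step 8: T0 LOAD ⇒ load; ctr=7 reg=7
step 9: T1 CAS ⇒ ok; ctr=8 reg=7
step 10: T1 LOAD ⇒ load; ctr=8 reg=8
step 11: T0 CAS ⇒ retry; ctr=8 reg=7
step 12: T0 LOAD ⇒ load; ctr=8 reg=8
step 13: T0 CAS ⇒ ok; ctr=9 reg=8
step 14: T1 CAS ⇒ retry; ctr=9 reg=8
step 15: T0 LOAD ⇒ load; ctr=9 reg=9
step 16: T0 CAS ⇒ ok; ctr=10 reg=9
step 17: T1 LOAD ⇒ load; ctr=10 reg=10
step 18: T1 CAS ⇒ ok; ctr=11 reg=10

counter = 11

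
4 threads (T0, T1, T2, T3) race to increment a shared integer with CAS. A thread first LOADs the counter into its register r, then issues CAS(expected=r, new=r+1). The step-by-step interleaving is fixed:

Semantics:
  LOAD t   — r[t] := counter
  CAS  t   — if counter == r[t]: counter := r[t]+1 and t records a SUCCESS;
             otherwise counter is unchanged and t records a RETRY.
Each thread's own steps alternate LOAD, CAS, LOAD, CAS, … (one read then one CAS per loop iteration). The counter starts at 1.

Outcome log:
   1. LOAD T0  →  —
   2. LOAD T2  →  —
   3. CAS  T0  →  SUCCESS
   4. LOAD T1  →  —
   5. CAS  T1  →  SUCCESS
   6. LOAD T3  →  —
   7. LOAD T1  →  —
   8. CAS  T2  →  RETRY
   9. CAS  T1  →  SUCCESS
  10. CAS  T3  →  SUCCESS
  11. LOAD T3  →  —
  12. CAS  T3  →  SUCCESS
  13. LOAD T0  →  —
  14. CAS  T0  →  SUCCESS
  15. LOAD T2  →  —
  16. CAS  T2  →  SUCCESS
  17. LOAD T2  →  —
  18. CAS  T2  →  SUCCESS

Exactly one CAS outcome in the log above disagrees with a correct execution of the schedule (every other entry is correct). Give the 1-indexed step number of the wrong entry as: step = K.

Re-executing:
#1 T0 reads 1
#2 T2 reads 1
#3 T0 CAS(1→2) writes; counter now 2
#4 T1 reads 2
#5 T1 CAS(2→3) writes; counter now 3
#6 T3 reads 3
#7 T1 reads 3
#8 T2 CAS(1→2) fails; counter now 3
#9 T1 CAS(3→4) writes; counter now 4
#10 T3 CAS(3→4) fails; counter now 4
#11 T3 reads 4
#12 T3 CAS(4→5) writes; counter now 5
#13 T0 reads 5
#14 T0 CAS(5→6) writes; counter now 6
#15 T2 reads 6
#16 T2 CAS(6→7) writes; counter now 7
#17 T2 reads 7
#18 T2 CAS(7→8) writes; counter now 8
Flip is step 10.

step = 10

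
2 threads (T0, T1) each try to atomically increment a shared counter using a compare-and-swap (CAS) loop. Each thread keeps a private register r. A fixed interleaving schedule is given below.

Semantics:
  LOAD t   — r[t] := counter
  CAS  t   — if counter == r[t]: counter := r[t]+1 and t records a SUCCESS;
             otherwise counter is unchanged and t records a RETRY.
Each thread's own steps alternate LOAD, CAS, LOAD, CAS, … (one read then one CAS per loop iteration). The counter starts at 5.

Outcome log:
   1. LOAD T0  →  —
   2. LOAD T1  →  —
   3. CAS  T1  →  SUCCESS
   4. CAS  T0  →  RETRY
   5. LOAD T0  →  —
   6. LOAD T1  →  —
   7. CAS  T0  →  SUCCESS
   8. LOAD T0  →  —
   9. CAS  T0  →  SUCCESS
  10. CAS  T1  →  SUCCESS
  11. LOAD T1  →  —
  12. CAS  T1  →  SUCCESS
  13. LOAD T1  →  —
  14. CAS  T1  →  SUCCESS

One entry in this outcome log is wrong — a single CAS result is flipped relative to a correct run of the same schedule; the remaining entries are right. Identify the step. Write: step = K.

step = 10

Correct run:
[1] T0.load  rd  (counter 5, T0.r 5)
[2] T1.load  rd  (counter 5, T1.r 5)
[3] T1.cas  hit  (counter 6, T1.r 5)
[4] T0.cas  miss  (counter 6, T0.r 5)
[5] T0.load  rd  (counter 6, T0.r 6)
[6] T1.load  rd  (counter 6, T1.r 6)
[7] T0.cas  hit  (counter 7, T0.r 6)
[8] T0.load  rd  (counter 7, T0.r 7)
[9] T0.cas  hit  (counter 8, T0.r 7)
[10] T1.cas  miss  (counter 8, T1.r 6)
[11] T1.load  rd  (counter 8, T1.r 8)
[12] T1.cas  hit  (counter 9, T1.r 8)
[13] T1.load  rd  (counter 9, T1.r 9)
[14] T1.cas  hit  (counter 10, T1.r 9)
Log disagrees first at step 10.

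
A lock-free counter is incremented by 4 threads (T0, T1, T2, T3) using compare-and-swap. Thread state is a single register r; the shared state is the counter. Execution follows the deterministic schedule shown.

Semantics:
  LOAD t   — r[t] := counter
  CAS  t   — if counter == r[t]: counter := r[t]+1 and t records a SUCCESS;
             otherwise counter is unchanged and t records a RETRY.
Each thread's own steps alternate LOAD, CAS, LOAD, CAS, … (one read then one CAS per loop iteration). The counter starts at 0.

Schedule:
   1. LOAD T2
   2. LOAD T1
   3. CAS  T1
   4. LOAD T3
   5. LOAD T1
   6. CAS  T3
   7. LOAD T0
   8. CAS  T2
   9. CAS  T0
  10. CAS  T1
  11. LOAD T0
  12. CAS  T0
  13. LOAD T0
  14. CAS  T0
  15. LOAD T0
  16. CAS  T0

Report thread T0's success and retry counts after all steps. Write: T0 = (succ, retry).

T0 = (4, 0)

#1 T2 reads 0
#2 T1 reads 0
#3 T1 CAS(0→1) writes; counter now 1
#4 T3 reads 1
#5 T1 reads 1
#6 T3 CAS(1→2) writes; counter now 2
#7 T0 reads 2
#8 T2 CAS(0→1) fails; counter now 2
#9 T0 CAS(2→3) writes; counter now 3
#10 T1 CAS(1→2) fails; counter now 3
#11 T0 reads 3
#12 T0 CAS(3→4) writes; counter now 4
#13 T0 reads 4
#14 T0 CAS(4→5) writes; counter now 5
#15 T0 reads 5
#16 T0 CAS(5→6) writes; counter now 6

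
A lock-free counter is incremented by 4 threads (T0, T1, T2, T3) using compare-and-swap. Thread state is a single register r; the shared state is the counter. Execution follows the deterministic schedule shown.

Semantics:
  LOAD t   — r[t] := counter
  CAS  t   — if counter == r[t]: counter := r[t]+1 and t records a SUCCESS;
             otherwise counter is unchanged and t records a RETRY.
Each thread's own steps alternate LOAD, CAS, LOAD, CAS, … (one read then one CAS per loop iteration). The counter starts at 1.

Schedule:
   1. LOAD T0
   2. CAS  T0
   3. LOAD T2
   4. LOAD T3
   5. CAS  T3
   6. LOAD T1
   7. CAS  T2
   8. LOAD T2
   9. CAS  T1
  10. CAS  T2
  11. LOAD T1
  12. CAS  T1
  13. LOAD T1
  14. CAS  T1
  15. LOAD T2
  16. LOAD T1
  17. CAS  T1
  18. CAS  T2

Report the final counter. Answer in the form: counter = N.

[1] T0.load  rd  (counter 1, T0.r 1)
[2] T0.cas  hit  (counter 2, T0.r 1)
[3] T2.load  rd  (counter 2, T2.r 2)
[4] T3.load  rd  (counter 2, T3.r 2)
[5] T3.cas  hit  (counter 3, T3.r 2)
[6] T1.load  rd  (counter 3, T1.r 3)
[7] T2.cas  miss  (counter 3, T2.r 2)
[8] T2.load  rd  (counter 3, T2.r 3)
[9] T1.cas  hit  (counter 4, T1.r 3)
[10] T2.cas  miss  (counter 4, T2.r 3)
[11] T1.load  rd  (counter 4, T1.r 4)
[12] T1.cas  hit  (counter 5, T1.r 4)
[13] T1.load  rd  (counter 5, T1.r 5)
[14] T1.cas  hit  (counter 6, T1.r 5)
[15] T2.load  rd  (counter 6, T2.r 6)
[16] T1.load  rd  (counter 6, T1.r 6)
[17] T1.cas  hit  (counter 7, T1.r 6)
[18] T2.cas  miss  (counter 7, T2.r 6)

counter = 7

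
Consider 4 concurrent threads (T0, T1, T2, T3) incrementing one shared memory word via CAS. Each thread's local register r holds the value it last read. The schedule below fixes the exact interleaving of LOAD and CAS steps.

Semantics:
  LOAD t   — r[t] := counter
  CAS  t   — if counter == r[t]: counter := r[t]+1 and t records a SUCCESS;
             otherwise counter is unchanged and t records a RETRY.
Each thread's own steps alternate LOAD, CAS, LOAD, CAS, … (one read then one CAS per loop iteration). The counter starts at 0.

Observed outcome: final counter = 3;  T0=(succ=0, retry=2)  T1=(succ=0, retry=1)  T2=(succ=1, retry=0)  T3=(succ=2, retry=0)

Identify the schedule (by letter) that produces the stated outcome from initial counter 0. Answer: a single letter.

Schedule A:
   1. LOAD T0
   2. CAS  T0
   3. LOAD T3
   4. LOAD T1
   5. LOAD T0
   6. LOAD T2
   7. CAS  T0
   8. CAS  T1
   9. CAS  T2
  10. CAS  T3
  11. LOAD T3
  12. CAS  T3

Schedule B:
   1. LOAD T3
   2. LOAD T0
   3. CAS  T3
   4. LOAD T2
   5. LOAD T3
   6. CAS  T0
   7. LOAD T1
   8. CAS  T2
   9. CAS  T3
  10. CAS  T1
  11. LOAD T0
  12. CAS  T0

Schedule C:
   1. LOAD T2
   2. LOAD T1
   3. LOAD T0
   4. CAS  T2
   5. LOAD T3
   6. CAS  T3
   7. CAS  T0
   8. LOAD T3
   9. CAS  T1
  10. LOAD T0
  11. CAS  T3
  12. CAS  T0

C

Simulating candidate C:
1. LOAD T2 → mem=0 r[T2]=0 [LOAD]
2. LOAD T1 → mem=0 r[T1]=0 [LOAD]
3. LOAD T0 → mem=0 r[T0]=0 [LOAD]
4. CAS T2 → mem=1 r[T2]=0 [OK]
5. LOAD T3 → mem=1 r[T3]=1 [LOAD]
6. CAS T3 → mem=2 r[T3]=1 [OK]
7. CAS T0 → mem=2 r[T0]=0 [RETRY]
8. LOAD T3 → mem=2 r[T3]=2 [LOAD]
9. CAS T1 → mem=2 r[T1]=0 [RETRY]
10. LOAD T0 → mem=2 r[T0]=2 [LOAD]
11. CAS T3 → mem=3 r[T3]=2 [OK]
12. CAS T0 → mem=3 r[T0]=2 [RETRY]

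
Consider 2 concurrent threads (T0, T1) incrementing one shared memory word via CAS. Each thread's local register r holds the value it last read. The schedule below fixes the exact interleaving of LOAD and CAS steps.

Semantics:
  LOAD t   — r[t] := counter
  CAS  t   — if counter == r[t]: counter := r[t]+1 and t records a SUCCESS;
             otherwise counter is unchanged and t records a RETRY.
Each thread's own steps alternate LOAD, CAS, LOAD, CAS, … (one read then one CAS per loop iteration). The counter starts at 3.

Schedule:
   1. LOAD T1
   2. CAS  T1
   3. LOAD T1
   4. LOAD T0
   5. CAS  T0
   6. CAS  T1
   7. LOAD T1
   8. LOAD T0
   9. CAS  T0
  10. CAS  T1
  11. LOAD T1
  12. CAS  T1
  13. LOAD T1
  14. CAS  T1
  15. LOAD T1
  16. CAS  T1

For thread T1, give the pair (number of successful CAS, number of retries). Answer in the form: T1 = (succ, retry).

T1 = (4, 2)

1. LOAD T1 → mem=3 r[T1]=3 [LOAD]
2. CAS T1 → mem=4 r[T1]=3 [OK]
3. LOAD T1 → mem=4 r[T1]=4 [LOAD]
4. LOAD T0 → mem=4 r[T0]=4 [LOAD]
5. CAS T0 → mem=5 r[T0]=4 [OK]
6. CAS T1 → mem=5 r[T1]=4 [RETRY]
7. LOAD T1 → mem=5 r[T1]=5 [LOAD]
8. LOAD T0 → mem=5 r[T0]=5 [LOAD]
9. CAS T0 → mem=6 r[T0]=5 [OK]
10. CAS T1 → mem=6 r[T1]=5 [RETRY]
11. LOAD T1 → mem=6 r[T1]=6 [LOAD]
12. CAS T1 → mem=7 r[T1]=6 [OK]
13. LOAD T1 → mem=7 r[T1]=7 [LOAD]
14. CAS T1 → mem=8 r[T1]=7 [OK]
15. LOAD T1 → mem=8 r[T1]=8 [LOAD]
16. CAS T1 → mem=9 r[T1]=8 [OK]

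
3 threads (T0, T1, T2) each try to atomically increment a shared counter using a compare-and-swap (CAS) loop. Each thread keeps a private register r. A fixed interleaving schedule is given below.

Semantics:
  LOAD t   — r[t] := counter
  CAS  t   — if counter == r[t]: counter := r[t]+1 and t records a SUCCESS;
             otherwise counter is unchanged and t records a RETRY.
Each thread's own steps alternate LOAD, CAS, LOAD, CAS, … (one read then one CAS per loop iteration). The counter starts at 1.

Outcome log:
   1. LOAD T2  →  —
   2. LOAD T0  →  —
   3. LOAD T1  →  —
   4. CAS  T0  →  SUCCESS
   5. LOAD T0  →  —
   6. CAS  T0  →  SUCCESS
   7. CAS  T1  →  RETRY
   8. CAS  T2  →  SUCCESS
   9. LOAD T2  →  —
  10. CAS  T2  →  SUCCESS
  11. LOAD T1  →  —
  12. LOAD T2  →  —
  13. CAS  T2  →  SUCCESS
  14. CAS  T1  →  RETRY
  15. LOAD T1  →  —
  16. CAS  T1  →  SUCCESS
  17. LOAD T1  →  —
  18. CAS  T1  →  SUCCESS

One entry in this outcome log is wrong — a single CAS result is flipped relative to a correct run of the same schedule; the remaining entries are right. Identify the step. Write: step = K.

Correct run:
step 1: T2 LOAD ⇒ load; ctr=1 reg=1
step 2: T0 LOAD ⇒ load; ctr=1 reg=1
step 3: T1 LOAD ⇒ load; ctr=1 reg=1
step 4: T0 CAS ⇒ ok; ctr=2 reg=1
step 5: T0 LOAD ⇒ load; ctr=2 reg=2
step 6: T0 CAS ⇒ ok; ctr=3 reg=2
step 7: T1 CAS ⇒ retry; ctr=3 reg=1
step 8: T2 CAS ⇒ retry; ctr=3 reg=1
step 9: T2 LOAD ⇒ load; ctr=3 reg=3
step 10: T2 CAS ⇒ ok; ctr=4 reg=3
step 11: T1 LOAD ⇒ load; ctr=4 reg=4
step 12: T2 LOAD ⇒ load; ctr=4 reg=4
step 13: T2 CAS ⇒ ok; ctr=5 reg=4
step 14: T1 CAS ⇒ retry; ctr=5 reg=4
step 15: T1 LOAD ⇒ load; ctr=5 reg=5
step 16: T1 CAS ⇒ ok; ctr=6 reg=5
step 17: T1 LOAD ⇒ load; ctr=6 reg=6
step 18: T1 CAS ⇒ ok; ctr=7 reg=6
Flip is step 8.

step = 8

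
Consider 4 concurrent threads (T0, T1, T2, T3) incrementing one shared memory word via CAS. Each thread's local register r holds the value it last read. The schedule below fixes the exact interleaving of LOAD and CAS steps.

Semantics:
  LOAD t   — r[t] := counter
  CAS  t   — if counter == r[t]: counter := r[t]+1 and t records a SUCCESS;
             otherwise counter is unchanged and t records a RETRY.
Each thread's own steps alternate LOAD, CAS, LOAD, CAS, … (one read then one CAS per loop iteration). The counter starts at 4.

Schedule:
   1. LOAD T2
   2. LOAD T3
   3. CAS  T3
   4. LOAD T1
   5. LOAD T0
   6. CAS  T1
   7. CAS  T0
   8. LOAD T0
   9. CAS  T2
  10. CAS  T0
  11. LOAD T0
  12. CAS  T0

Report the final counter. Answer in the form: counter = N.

counter = 8

1. LOAD T2 → mem=4 r[T2]=4 [LOAD]
2. LOAD T3 → mem=4 r[T3]=4 [LOAD]
3. CAS T3 → mem=5 r[T3]=4 [OK]
4. LOAD T1 → mem=5 r[T1]=5 [LOAD]
5. LOAD T0 → mem=5 r[T0]=5 [LOAD]
6. CAS T1 → mem=6 r[T1]=5 [OK]
7. CAS T0 → mem=6 r[T0]=5 [RETRY]
8. LOAD T0 → mem=6 r[T0]=6 [LOAD]
9. CAS T2 → mem=6 r[T2]=4 [RETRY]
10. CAS T0 → mem=7 r[T0]=6 [OK]
11. LOAD T0 → mem=7 r[T0]=7 [LOAD]
12. CAS T0 → mem=8 r[T0]=7 [OK]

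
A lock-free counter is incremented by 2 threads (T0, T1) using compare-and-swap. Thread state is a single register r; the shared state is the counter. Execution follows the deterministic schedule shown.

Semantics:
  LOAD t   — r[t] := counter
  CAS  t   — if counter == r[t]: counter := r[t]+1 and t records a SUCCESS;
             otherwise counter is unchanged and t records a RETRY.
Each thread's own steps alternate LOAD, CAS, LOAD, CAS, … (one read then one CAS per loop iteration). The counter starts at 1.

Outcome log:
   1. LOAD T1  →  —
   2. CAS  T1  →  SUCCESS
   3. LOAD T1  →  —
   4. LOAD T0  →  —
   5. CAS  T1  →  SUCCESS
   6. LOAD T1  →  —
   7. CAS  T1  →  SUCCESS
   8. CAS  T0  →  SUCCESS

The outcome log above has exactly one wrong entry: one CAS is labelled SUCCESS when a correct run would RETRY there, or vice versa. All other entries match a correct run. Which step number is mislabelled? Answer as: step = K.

Re-executing:
T1 LOAD — after: cnt=1, r=1 — load
T1 CAS — after: cnt=2, r=1 — ok
T1 LOAD — after: cnt=2, r=2 — load
T0 LOAD — after: cnt=2, r=2 — load
T1 CAS — after: cnt=3, r=2 — ok
T1 LOAD — after: cnt=3, r=3 — load
T1 CAS — after: cnt=4, r=3 — ok
T0 CAS — after: cnt=4, r=2 — retry
Log disagrees first at step 8.

step = 8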